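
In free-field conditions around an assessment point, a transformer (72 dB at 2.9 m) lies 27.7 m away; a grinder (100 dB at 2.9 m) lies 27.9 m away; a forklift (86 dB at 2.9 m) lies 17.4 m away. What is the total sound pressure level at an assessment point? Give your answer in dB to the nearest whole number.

81 dB

First find each source's level at the receiver (point-source: −20·log₁₀(r/r_ref)), then combine on an intensity basis.
transformer: 72 − 20·log₁₀(27.7/2.9) = 72 − 19.60 = 52.40 dB.
grinder: 100 − 20·log₁₀(27.9/2.9) = 100 − 19.66 = 80.34 dB.
forklift: 86 − 20·log₁₀(17.4/2.9) = 86 − 15.56 = 70.44 dB.
Σ 10^(L/10) = 1.193e+08 → L_total = 10·log₁₀(1.193e+08) = 80.77 dB.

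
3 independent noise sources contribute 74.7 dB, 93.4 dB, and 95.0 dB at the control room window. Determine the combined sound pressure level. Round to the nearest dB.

97 dB

For uncorrelated sources the intensities add, so convert each level to linear form, sum, and take 10·log₁₀ of the total.
Σ 10^(L/10) = 10^(74.7/10) + 10^(93.4/10) + 10^(95.0/10) = 5.380e+09.
L_total = 10·log₁₀(5.380e+09) = 97.31 dB.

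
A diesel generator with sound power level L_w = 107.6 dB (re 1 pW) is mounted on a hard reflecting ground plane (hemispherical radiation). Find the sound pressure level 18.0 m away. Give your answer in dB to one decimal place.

74.5 dB

Free-field hemispherical radiation: L_p = L_w − 10·log₁₀(2π·r²), r = 18.0 m.
2π·r² = 2036 m², 10·log₁₀ of that is 33.087 dB.
L_p = 107.6 − 33.087 = 74.51 dB.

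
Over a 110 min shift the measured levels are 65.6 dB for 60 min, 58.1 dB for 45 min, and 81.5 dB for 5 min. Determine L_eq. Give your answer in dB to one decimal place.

69.4 dB

Weight each interval's intensity by its duration and average over T = 110 min:
Σ tᵢ·10^(Lᵢ/10) = 60·10^(65.6/10) + 45·10^(58.1/10) + 5·10^(81.5/10) = 9.532e+08.
L_eq = 10·log₁₀(9.532e+08/110) = 69.38 dB.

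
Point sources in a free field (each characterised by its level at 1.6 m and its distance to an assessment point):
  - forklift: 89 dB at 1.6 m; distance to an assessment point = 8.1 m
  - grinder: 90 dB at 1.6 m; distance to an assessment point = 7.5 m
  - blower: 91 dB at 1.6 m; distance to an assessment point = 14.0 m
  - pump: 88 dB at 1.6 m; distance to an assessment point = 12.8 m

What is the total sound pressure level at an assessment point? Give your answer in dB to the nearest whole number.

80 dB

Apply inverse-square spreading to bring every level to the receiver, then sum 10^(L/10).
forklift: 89 − 20·log₁₀(8.1/1.6) = 89 − 14.09 = 74.91 dB.
grinder: 90 − 20·log₁₀(7.5/1.6) = 90 − 13.42 = 76.58 dB.
blower: 91 − 20·log₁₀(14.0/1.6) = 91 − 18.84 = 72.16 dB.
pump: 88 − 20·log₁₀(12.8/1.6) = 88 − 18.06 = 69.94 dB.
Σ 10^(L/10) = 1.028e+08 → L_total = 10·log₁₀(1.028e+08) = 80.12 dB.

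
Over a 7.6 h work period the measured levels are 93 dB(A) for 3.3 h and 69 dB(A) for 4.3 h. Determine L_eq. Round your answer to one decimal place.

L_eq = 10·log₁₀[(1/T)·Σ tᵢ·10^(Lᵢ/10)] with T = 7.6 h.
Σ tᵢ·10^(Lᵢ/10) = 3.3·10^(93/10) + 4.3·10^(69/10) = 6.619e+09.
L_eq = 10·log₁₀(6.619e+09/7.6) = 89.40 dB(A).

89.4 dB(A)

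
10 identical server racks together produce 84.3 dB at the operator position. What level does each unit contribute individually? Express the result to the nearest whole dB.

74 dB

10 equal contributions raise the level by 10·log₁₀ 10 = 10.000 dB, so each unit alone gives 84.3 − 10.000.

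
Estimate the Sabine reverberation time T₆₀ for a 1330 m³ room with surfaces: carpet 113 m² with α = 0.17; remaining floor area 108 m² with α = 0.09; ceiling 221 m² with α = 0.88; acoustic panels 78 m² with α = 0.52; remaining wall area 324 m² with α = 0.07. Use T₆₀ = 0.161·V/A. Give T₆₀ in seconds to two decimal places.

0.75 s

Total absorption A = 113·0.17 + 108·0.09 + 221·0.88 + 78·0.52 + 324·0.07 = 286.65 m² sabins.
T₆₀ = 0.161·V/A = 0.161·1330/286.65 = 0.747 s.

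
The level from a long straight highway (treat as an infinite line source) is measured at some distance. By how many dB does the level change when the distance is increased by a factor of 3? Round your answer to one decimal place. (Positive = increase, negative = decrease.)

-4.8 dB

With cylindrical spreading the level changes by −10·log₁₀(r₂/r₁).
ΔL = −10·log₁₀(3) = -4.77 dB.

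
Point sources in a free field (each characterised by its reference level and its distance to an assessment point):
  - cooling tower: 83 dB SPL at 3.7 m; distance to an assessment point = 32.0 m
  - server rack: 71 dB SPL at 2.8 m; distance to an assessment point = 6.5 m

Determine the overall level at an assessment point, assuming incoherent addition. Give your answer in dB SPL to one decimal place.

67.0 dB SPL

Propagate each source to the receiver with L = L_ref − 20·log₁₀(r/r_ref), then add intensities.
cooling tower: 83 − 20·log₁₀(32.0/3.7) = 83 − 18.74 = 64.26 dB SPL.
server rack: 71 − 20·log₁₀(6.5/2.8) = 71 − 7.32 = 63.68 dB SPL.
Σ 10^(L/10) = 5.004e+06 → L_total = 10·log₁₀(5.004e+06) = 66.99 dB SPL.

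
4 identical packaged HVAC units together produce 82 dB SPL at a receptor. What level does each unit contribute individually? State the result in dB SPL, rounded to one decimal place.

Dividing the total intensity by 4 lowers the level by 10·log₁₀ 4 = 6.021 dB: L₁ = 82 − 6.021.

76.0 dB SPL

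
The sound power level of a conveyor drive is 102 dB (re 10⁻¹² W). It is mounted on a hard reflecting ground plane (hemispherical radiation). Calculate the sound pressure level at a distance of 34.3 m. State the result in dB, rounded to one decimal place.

63.3 dB

The power spreads over a hemisphere of area 2π·r², so L_p = L_w − 10·log₁₀(2π·r²).
2π·r² = 7392 m², 10·log₁₀ of that is 38.688 dB.
L_p = 102 − 38.688 = 63.31 dB.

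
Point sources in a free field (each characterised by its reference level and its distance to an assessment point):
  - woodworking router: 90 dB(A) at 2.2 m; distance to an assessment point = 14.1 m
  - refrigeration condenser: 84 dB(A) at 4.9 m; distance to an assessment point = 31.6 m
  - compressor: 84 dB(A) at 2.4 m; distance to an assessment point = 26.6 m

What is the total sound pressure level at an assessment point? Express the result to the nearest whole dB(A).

Apply inverse-square spreading to bring every level to the receiver, then sum 10^(L/10).
woodworking router: 90 − 20·log₁₀(14.1/2.2) = 90 − 16.14 = 73.86 dB(A).
refrigeration condenser: 84 − 20·log₁₀(31.6/4.9) = 84 − 16.19 = 67.81 dB(A).
compressor: 84 − 20·log₁₀(26.6/2.4) = 84 − 20.89 = 63.11 dB(A).
Σ 10^(L/10) = 3.243e+07 → L_total = 10·log₁₀(3.243e+07) = 75.11 dB(A).

75 dB(A)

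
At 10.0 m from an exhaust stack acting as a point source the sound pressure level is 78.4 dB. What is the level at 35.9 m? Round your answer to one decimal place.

67.3 dB

Point-source attenuation: ΔL = 20·log₁₀(r₂/r₁) = 20·log₁₀(35.9/10.0) = 11.102 dB.
L₂ = 78.4 − 20·log₁₀(35.9/10.0) = 78.4 − 11.102 = 67.30 dB.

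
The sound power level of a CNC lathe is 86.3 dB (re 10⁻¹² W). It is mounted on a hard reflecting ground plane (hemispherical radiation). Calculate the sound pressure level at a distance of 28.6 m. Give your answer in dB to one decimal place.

L_p = L_w − 10·log₁₀(2π·r²) with r = 28.6 m.
2π·r² = 5139 m², 10·log₁₀ of that is 37.109 dB.
L_p = 86.3 − 37.109 = 49.19 dB.

49.2 dB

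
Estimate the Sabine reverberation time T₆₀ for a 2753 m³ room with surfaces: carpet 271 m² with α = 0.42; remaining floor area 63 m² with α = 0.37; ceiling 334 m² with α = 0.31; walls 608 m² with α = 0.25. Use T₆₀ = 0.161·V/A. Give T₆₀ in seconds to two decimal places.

A = Σ Sᵢαᵢ = 271·0.42 + 63·0.37 + 334·0.31 + 608·0.25 = 392.67 m².
T₆₀ = 0.161 × 2753 / 392.67 = 1.129 s.

1.13 s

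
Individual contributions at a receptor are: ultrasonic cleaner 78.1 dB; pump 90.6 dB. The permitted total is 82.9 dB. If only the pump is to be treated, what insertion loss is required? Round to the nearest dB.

9 dB

The untreated sources together contribute 10^(78.1/10) = 6.457e+07, i.e. 78.10 dB.
To meet 82.9 dB overall, the treated pump may contribute at most 10^(82.9/10) − 6.457e+07 = 1.304e+08, i.e. 81.15 dB.
So the pump must be reduced from 90.6 to 81.15 dB: IL = 9.45 dB.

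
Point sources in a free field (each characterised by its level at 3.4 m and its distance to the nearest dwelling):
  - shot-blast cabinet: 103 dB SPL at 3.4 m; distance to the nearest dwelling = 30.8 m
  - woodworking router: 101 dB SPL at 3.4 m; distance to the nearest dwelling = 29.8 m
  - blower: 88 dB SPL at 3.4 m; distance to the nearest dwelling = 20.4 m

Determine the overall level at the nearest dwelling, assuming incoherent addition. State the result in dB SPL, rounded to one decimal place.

86.3 dB SPL

Apply inverse-square spreading to bring every level to the receiver, then sum 10^(L/10).
shot-blast cabinet: 103 − 20·log₁₀(30.8/3.4) = 103 − 19.14 = 83.86 dB SPL.
woodworking router: 101 − 20·log₁₀(29.8/3.4) = 101 − 18.85 = 82.15 dB SPL.
blower: 88 − 20·log₁₀(20.4/3.4) = 88 − 15.56 = 72.44 dB SPL.
Σ 10^(L/10) = 4.245e+08 → L_total = 10·log₁₀(4.245e+08) = 86.28 dB SPL.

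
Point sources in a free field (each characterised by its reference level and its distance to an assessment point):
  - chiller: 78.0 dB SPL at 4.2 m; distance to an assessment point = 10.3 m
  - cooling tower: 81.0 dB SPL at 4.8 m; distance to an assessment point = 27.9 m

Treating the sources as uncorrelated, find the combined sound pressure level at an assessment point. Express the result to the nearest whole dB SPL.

72 dB SPL

Propagate each source to the receiver with L = L_ref − 20·log₁₀(r/r_ref), then add intensities.
chiller: 78.0 − 20·log₁₀(10.3/4.2) = 78.0 − 7.79 = 70.21 dB SPL.
cooling tower: 81.0 − 20·log₁₀(27.9/4.8) = 81.0 − 15.29 = 65.71 dB SPL.
Σ 10^(L/10) = 1.422e+07 → L_total = 10·log₁₀(1.422e+07) = 71.53 dB SPL.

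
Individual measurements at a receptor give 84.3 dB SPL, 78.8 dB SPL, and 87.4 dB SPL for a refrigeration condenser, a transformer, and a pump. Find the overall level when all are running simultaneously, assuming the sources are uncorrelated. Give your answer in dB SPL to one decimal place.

For uncorrelated sources the intensities add, so convert each level to linear form, sum, and take 10·log₁₀ of the total.
Σ 10^(L/10) = 10^(84.3/10) + 10^(78.8/10) + 10^(87.4/10) = 8.946e+08.
L_total = 10·log₁₀(8.946e+08) = 89.52 dB SPL.

89.5 dB SPL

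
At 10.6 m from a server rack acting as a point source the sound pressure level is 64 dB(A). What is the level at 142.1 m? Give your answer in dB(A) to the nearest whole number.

41 dB(A)

Point-source attenuation: ΔL = 20·log₁₀(r₂/r₁) = 20·log₁₀(142.1/10.6) = 22.546 dB.
L₂ = 64 − 20·log₁₀(142.1/10.6) = 64 − 22.546 = 41.45 dB(A).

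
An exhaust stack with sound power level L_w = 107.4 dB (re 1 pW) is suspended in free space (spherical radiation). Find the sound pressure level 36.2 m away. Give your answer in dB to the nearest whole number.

Free-field spherical radiation: L_p = L_w − 10·log₁₀(4π·r²), r = 36.2 m.
4π·r² = 1.647e+04 m², 10·log₁₀ of that is 42.166 dB.
L_p = 107.4 − 42.166 = 65.23 dB.

65 dB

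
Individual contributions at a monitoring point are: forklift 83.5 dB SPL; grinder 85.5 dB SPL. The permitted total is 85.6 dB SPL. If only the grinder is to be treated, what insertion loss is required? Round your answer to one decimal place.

Everything except the grinder sums to 10^(83.5/10) = 2.239e+08 in linear terms, 83.50 dB SPL.
The limit corresponds to 10^(85.6/10) = 3.631e+08; subtracting the fixed part leaves 1.392e+08 for the grinder, i.e. 81.44 dB SPL.
So the grinder must be reduced from 85.5 to 81.44 dB SPL: IL = 4.06 dB.

4.1 dB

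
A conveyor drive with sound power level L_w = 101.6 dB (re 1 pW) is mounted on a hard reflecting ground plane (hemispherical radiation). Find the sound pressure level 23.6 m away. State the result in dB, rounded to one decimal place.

66.2 dB

The power spreads over a hemisphere of area 2π·r², so L_p = L_w − 10·log₁₀(2π·r²).
2π·r² = 3499 m², 10·log₁₀ of that is 35.440 dB.
L_p = 101.6 − 35.440 = 66.16 dB.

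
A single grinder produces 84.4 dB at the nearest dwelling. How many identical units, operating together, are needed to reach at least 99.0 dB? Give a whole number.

29

The shortfall is 99.0 − 84.4 = 14.6 dB, and N units add 10·log₁₀ N, so need 10·log₁₀ N ≥ 14.6.
N ≥ 10^(14.6/10) = 28.840, so N = 29.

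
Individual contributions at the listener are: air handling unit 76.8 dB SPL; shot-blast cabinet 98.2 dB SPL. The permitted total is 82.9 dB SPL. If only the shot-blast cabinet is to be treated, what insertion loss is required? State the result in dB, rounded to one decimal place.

16.5 dB

The untreated sources together contribute 10^(76.8/10) = 4.786e+07, i.e. 76.80 dB SPL.
To meet 82.9 dB SPL overall, the treated shot-blast cabinet may contribute at most 10^(82.9/10) − 4.786e+07 = 1.471e+08, i.e. 81.68 dB SPL.
Required insertion loss = 98.2 − 81.68 = 16.52 dB.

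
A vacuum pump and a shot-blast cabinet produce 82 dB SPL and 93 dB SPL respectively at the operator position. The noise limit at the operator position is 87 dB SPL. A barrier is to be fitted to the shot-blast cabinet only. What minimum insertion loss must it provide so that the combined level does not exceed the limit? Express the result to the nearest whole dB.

Fixed contribution from the other source: Σ 10^(L/10) = 10^(82/10) = 1.585e+08 (82.00 dB SPL).
To meet 87 dB SPL overall, the treated shot-blast cabinet may contribute at most 10^(87/10) − 1.585e+08 = 3.427e+08, i.e. 85.35 dB SPL.
So the shot-blast cabinet must be reduced from 93 to 85.35 dB SPL: IL = 7.65 dB.

8 dB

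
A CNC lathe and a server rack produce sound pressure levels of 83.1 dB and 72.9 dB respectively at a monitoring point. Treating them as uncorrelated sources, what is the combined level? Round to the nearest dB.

83 dB

For uncorrelated sources the intensities add, so convert each level to linear form, sum, and take 10·log₁₀ of the total.
Σ 10^(L/10) = 10^(83.1/10) + 10^(72.9/10) = 2.237e+08.
L_total = 10·log₁₀(2.237e+08) = 83.50 dB.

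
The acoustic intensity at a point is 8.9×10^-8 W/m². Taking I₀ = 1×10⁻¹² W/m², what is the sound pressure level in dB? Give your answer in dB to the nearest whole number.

I/I₀ = 8.9×10^-8/10⁻¹² = 8.9×10^4, and L = 10·log₁₀(I/I₀).
L = 10·(0.9494 + 4) = 49.49 dB.

49 dB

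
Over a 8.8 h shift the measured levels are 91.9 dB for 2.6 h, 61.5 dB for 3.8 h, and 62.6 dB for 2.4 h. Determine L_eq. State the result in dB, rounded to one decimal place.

Weight each interval's intensity by its duration and average over T = 8.8 h:
Σ tᵢ·10^(Lᵢ/10) = 2.6·10^(91.9/10) + 3.8·10^(61.5/10) + 2.4·10^(62.6/10) = 4.037e+09.
L_eq = 10·log₁₀(4.037e+09/8.8) = 86.62 dB.

86.6 dB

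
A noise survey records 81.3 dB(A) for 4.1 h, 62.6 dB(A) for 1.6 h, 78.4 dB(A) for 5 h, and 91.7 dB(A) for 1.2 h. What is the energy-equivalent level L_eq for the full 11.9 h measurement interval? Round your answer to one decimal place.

The energy average is taken in the linear domain: L_eq = 10·log₁₀[(Σ tᵢ·10^(Lᵢ/10))/T], T = 11.9 h.
Σ tᵢ·10^(Lᵢ/10) = 4.1·10^(81.3/10) + 1.6·10^(62.6/10) + 5·10^(78.4/10) + 1.2·10^(91.7/10) = 2.677e+09.
L_eq = 10·log₁₀(2.677e+09/11.9) = 83.52 dB(A).

83.5 dB(A)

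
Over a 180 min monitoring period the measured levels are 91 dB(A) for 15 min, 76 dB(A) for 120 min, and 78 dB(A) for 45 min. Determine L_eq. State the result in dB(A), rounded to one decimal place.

L_eq = 10·log₁₀[(1/T)·Σ tᵢ·10^(Lᵢ/10)] with T = 180 min.
Σ tᵢ·10^(Lᵢ/10) = 15·10^(91/10) + 120·10^(76/10) + 45·10^(78/10) = 2.650e+10.
L_eq = 10·log₁₀(2.650e+10/180) = 81.68 dB(A).

81.7 dB(A)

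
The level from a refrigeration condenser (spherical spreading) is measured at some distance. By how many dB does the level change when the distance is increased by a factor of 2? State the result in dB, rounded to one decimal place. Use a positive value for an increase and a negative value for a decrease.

-6.0 dB

A point source loses 6 dB per doubling of distance; generally ΔL = −20·log₁₀(r₂/r₁).
ΔL = −20·log₁₀(2) = -6.02 dB.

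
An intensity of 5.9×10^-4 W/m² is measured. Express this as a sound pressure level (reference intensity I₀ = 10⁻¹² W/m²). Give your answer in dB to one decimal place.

87.7 dB

I/I₀ = 5.9×10^-4/10⁻¹² = 5.9×10^8, and L = 10·log₁₀(I/I₀).
L = 10·(0.7709 + 8) = 87.71 dB.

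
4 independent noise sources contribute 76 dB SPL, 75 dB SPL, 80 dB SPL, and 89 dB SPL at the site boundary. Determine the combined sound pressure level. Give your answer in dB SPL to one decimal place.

For uncorrelated sources the intensities add, so convert each level to linear form, sum, and take 10·log₁₀ of the total.
Σ 10^(L/10) = 10^(76/10) + 10^(75/10) + 10^(80/10) + 10^(89/10) = 9.658e+08.
L_total = 10·log₁₀(9.658e+08) = 89.85 dB SPL.

89.8 dB SPL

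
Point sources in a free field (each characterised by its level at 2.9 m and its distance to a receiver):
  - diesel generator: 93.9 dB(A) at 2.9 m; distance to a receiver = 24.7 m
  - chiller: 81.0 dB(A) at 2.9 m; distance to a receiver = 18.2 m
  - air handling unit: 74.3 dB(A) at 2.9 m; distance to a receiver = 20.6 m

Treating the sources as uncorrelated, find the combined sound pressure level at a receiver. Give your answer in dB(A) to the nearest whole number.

76 dB(A)

Apply inverse-square spreading to bring every level to the receiver, then sum 10^(L/10).
diesel generator: 93.9 − 20·log₁₀(24.7/2.9) = 93.9 − 18.61 = 75.29 dB(A).
chiller: 81.0 − 20·log₁₀(18.2/2.9) = 81.0 − 15.95 = 65.05 dB(A).
air handling unit: 74.3 − 20·log₁₀(20.6/2.9) = 74.3 − 17.03 = 57.27 dB(A).
Σ 10^(L/10) = 3.757e+07 → L_total = 10·log₁₀(3.757e+07) = 75.75 dB(A).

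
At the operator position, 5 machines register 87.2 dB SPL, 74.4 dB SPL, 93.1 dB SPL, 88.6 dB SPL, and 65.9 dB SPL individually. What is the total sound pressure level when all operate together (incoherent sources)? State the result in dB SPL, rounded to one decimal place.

95.2 dB SPL

For uncorrelated sources the intensities add, so convert each level to linear form, sum, and take 10·log₁₀ of the total.
Σ 10^(L/10) = 10^(87.2/10) + 10^(74.4/10) + 10^(93.1/10) + 10^(88.6/10) + 10^(65.9/10) = 3.322e+09.
L_total = 10·log₁₀(3.322e+09) = 95.21 dB SPL.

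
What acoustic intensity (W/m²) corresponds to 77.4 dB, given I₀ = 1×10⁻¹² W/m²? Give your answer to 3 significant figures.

5.50e-05 W/m²

L = 10·log₁₀(I/I₀) ⇒ I = I₀·10^(L/10) = 10⁻¹² × 10^7.74.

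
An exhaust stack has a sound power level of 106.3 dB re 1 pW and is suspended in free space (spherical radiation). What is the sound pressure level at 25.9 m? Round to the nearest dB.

L_p = L_w − 10·log₁₀(4π·r²) with r = 25.9 m.
4π·r² = 8430 m², 10·log₁₀ of that is 39.258 dB.
L_p = 106.3 − 39.258 = 67.04 dB.

67 dB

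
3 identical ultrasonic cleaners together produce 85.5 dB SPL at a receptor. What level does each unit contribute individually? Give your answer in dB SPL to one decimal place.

3 equal contributions raise the level by 10·log₁₀ 3 = 4.771 dB, so each unit alone gives 85.5 − 4.771.

80.7 dB SPL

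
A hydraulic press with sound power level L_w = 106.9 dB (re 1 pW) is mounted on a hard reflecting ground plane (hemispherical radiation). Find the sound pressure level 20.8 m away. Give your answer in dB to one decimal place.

72.6 dB

L_p = L_w − 10·log₁₀(2π·r²) with r = 20.8 m.
2π·r² = 2718 m², 10·log₁₀ of that is 34.343 dB.
L_p = 106.9 − 34.343 = 72.56 dB.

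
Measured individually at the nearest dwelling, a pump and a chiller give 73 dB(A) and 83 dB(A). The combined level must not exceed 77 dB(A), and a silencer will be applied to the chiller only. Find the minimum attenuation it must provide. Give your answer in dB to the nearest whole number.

The untreated sources together contribute 10^(73/10) = 1.995e+07, i.e. 73.00 dB(A).
To meet 77 dB(A) overall, the treated chiller may contribute at most 10^(77/10) − 1.995e+07 = 3.017e+07, i.e. 74.80 dB(A).
Required insertion loss = 83 − 74.80 = 8.20 dB.

8 dB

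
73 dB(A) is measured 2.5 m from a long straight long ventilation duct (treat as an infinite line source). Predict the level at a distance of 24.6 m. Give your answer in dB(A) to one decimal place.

For a line source, L₂ = L₁ − 10·log₁₀(r₂/r₁).
L₂ = 73 − 10·log₁₀(24.6/2.5) = 73 − 9.930 = 63.07 dB(A).

63.1 dB(A)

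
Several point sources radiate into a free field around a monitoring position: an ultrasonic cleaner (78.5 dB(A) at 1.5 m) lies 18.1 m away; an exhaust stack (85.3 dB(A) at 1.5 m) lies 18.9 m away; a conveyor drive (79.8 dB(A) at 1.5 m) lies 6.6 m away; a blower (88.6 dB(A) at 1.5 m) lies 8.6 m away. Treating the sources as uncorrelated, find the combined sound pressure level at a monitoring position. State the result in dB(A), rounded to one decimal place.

74.7 dB(A)

First find each source's level at the receiver (point-source: −20·log₁₀(r/r_ref)), then combine on an intensity basis.
ultrasonic cleaner: 78.5 − 20·log₁₀(18.1/1.5) = 78.5 − 21.63 = 56.87 dB(A).
exhaust stack: 85.3 − 20·log₁₀(18.9/1.5) = 85.3 − 22.01 = 63.29 dB(A).
conveyor drive: 79.8 − 20·log₁₀(6.6/1.5) = 79.8 − 12.87 = 66.93 dB(A).
blower: 88.6 − 20·log₁₀(8.6/1.5) = 88.6 − 15.17 = 73.43 dB(A).
Σ 10^(L/10) = 2.959e+07 → L_total = 10·log₁₀(2.959e+07) = 74.71 dB(A).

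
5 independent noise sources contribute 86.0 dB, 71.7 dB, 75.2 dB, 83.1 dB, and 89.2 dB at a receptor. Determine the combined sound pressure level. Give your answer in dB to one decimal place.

91.7 dB

For uncorrelated sources the intensities add, so convert each level to linear form, sum, and take 10·log₁₀ of the total.
Σ 10^(L/10) = 10^(86.0/10) + 10^(71.7/10) + 10^(75.2/10) + 10^(83.1/10) + 10^(89.2/10) = 1.482e+09.
L_total = 10·log₁₀(1.482e+09) = 91.71 dB.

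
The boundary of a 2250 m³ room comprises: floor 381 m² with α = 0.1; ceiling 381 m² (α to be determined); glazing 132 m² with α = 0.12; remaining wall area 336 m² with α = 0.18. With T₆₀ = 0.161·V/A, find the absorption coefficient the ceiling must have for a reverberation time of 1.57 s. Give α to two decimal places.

From T₆₀ = 0.161·V/A, the target T₆₀ = 1.57 s needs A = 0.161·2250/1.57 = 230.73 m².
Absorption from the other surfaces = 381·0.1 + 132·0.12 + 336·0.18 = 114.42 m², so the ceiling must supply 116.31 m² over 381 m².
α = 116.31/381 = 0.305.

0.31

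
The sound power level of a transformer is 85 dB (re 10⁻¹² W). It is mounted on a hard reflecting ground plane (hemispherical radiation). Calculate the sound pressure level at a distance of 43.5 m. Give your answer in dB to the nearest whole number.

44 dB

The power spreads over a hemisphere of area 2π·r², so L_p = L_w − 10·log₁₀(2π·r²).
2π·r² = 1.189e+04 m², 10·log₁₀ of that is 40.752 dB.
L_p = 85 − 40.752 = 44.25 dB.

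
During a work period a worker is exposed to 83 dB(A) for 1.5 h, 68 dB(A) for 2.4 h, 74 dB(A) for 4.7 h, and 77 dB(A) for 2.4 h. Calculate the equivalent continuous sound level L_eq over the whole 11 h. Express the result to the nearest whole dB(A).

Weight each interval's intensity by its duration and average over T = 11 h:
Σ tᵢ·10^(Lᵢ/10) = 1.5·10^(83/10) + 2.4·10^(68/10) + 4.7·10^(74/10) + 2.4·10^(77/10) = 5.528e+08.
L_eq = 10·log₁₀(5.528e+08/11) = 77.01 dB(A).

77 dB(A)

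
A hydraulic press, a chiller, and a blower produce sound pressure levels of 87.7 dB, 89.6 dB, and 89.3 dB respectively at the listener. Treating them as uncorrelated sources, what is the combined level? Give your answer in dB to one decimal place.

93.7 dB

Incoherent sources combine by intensity addition: L_total = 10·log₁₀(Σ 10^(L_i/10)).
Σ 10^(L/10) = 10^(87.7/10) + 10^(89.6/10) + 10^(89.3/10) = 2.352e+09.
L_total = 10·log₁₀(2.352e+09) = 93.71 dB.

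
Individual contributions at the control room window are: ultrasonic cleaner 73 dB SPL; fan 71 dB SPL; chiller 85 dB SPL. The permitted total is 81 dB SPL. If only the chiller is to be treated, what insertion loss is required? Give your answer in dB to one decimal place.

5.3 dB

Fixed contribution from the other sources: Σ 10^(L/10) = 10^(73/10) + 10^(71/10) = 3.254e+07 (75.12 dB SPL).
The limit corresponds to 10^(81/10) = 1.259e+08; subtracting the fixed part leaves 9.335e+07 for the chiller, i.e. 79.70 dB SPL.
Required insertion loss = 85 − 79.70 = 5.30 dB.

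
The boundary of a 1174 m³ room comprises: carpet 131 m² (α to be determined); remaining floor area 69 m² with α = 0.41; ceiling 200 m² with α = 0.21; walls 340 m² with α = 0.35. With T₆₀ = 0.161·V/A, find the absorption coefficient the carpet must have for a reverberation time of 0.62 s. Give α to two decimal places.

0.88

A = 0.161·V/T₆₀ = 0.161·1174/0.62 = 304.86 m² sabins.
Absorption from the other surfaces = 69·0.41 + 200·0.21 + 340·0.35 = 189.29 m², so the carpet must supply 115.57 m² over 131 m².
α = 115.57/131 = 0.882.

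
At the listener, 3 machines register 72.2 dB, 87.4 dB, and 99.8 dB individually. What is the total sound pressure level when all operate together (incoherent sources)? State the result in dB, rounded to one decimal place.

100.1 dB

Incoherent sources combine by intensity addition: L_total = 10·log₁₀(Σ 10^(L_i/10)).
Σ 10^(L/10) = 10^(72.2/10) + 10^(87.4/10) + 10^(99.8/10) = 1.012e+10.
L_total = 10·log₁₀(1.012e+10) = 100.05 dB.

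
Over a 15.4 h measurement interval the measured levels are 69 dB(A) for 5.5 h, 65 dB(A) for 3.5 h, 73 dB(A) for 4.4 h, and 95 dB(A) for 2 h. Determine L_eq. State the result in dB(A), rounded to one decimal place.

86.2 dB(A)

L_eq = 10·log₁₀[(1/T)·Σ tᵢ·10^(Lᵢ/10)] with T = 15.4 h.
Σ tᵢ·10^(Lᵢ/10) = 5.5·10^(69/10) + 3.5·10^(65/10) + 4.4·10^(73/10) + 2·10^(95/10) = 6.467e+09.
L_eq = 10·log₁₀(6.467e+09/15.4) = 86.23 dB(A).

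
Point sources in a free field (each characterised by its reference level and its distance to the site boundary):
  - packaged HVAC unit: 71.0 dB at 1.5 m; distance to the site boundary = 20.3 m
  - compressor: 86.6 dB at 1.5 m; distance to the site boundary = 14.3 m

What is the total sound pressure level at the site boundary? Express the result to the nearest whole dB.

67 dB

Apply inverse-square spreading to bring every level to the receiver, then sum 10^(L/10).
packaged HVAC unit: 71.0 − 20·log₁₀(20.3/1.5) = 71.0 − 22.63 = 48.37 dB.
compressor: 86.6 − 20·log₁₀(14.3/1.5) = 86.6 − 19.58 = 67.02 dB.
Σ 10^(L/10) = 5.098e+06 → L_total = 10·log₁₀(5.098e+06) = 67.07 dB.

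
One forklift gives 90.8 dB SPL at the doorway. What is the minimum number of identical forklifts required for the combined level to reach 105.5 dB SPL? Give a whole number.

N identical sources give L₁ + 10·log₁₀ N, so require 10·log₁₀ N ≥ 105.5 − 90.8 = 14.7 dB.
N ≥ 10^(14.7/10) = 29.512, so N = 30.

30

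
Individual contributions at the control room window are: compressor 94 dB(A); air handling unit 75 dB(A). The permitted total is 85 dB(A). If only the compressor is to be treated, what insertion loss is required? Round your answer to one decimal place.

9.5 dB

Everything except the compressor sums to 10^(75/10) = 3.162e+07 in linear terms, 75.00 dB(A).
The limit corresponds to 10^(85/10) = 3.162e+08; subtracting the fixed part leaves 2.846e+08 for the compressor, i.e. 84.54 dB(A).
So the compressor must be reduced from 94 to 84.54 dB(A): IL = 9.46 dB.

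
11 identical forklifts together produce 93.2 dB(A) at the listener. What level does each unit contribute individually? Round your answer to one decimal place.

82.8 dB(A)

Dividing the total intensity by 11 lowers the level by 10·log₁₀ 11 = 10.414 dB: L₁ = 93.2 − 10.414.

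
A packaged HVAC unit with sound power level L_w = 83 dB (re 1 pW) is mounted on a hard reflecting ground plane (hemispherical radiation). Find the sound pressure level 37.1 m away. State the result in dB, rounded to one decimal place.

43.6 dB

The power spreads over a hemisphere of area 2π·r², so L_p = L_w − 10·log₁₀(2π·r²).
2π·r² = 8648 m², 10·log₁₀ of that is 39.369 dB.
L_p = 83 − 39.369 = 43.63 dB.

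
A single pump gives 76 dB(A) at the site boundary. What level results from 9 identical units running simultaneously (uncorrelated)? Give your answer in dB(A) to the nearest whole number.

L_total = L₁ + 10·log₁₀ N for N identical incoherent sources.
L_total = 76 + 10·log₁₀(9) = 76 + 9.542 = 85.54 dB(A).

86 dB(A)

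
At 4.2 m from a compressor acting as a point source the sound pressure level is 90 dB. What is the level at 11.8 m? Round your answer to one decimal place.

Spherical spreading from a point source gives a 20·log₁₀(r₂/r₁) drop.
L₂ = 90 − 20·log₁₀(11.8/4.2) = 90 − 8.973 = 81.03 dB.

81.0 dB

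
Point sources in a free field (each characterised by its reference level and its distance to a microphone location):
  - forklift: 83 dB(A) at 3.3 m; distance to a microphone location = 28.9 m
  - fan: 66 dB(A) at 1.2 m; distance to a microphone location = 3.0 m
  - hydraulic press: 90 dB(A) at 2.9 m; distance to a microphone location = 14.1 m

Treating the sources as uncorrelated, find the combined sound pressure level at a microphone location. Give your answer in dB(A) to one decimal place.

76.6 dB(A)

First find each source's level at the receiver (point-source: −20·log₁₀(r/r_ref)), then combine on an intensity basis.
forklift: 83 − 20·log₁₀(28.9/3.3) = 83 − 18.85 = 64.15 dB(A).
fan: 66 − 20·log₁₀(3.0/1.2) = 66 − 7.96 = 58.04 dB(A).
hydraulic press: 90 − 20·log₁₀(14.1/2.9) = 90 − 13.74 = 76.26 dB(A).
Σ 10^(L/10) = 4.554e+07 → L_total = 10·log₁₀(4.554e+07) = 76.58 dB(A).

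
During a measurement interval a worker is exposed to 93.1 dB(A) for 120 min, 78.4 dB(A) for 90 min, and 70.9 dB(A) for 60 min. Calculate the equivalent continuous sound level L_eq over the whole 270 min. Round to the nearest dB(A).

90 dB(A)

The energy average is taken in the linear domain: L_eq = 10·log₁₀[(Σ tᵢ·10^(Lᵢ/10))/T], T = 270 min.
Σ tᵢ·10^(Lᵢ/10) = 120·10^(93.1/10) + 90·10^(78.4/10) + 60·10^(70.9/10) = 2.520e+11.
L_eq = 10·log₁₀(2.520e+11/270) = 89.70 dB(A).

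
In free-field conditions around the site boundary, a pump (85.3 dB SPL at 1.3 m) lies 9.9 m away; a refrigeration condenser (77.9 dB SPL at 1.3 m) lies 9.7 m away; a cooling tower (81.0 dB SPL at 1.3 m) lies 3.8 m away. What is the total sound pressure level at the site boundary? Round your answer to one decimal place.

73.4 dB SPL

Apply inverse-square spreading to bring every level to the receiver, then sum 10^(L/10).
pump: 85.3 − 20·log₁₀(9.9/1.3) = 85.3 − 17.63 = 67.67 dB SPL.
refrigeration condenser: 77.9 − 20·log₁₀(9.7/1.3) = 77.9 − 17.46 = 60.44 dB SPL.
cooling tower: 81.0 − 20·log₁₀(3.8/1.3) = 81.0 − 9.32 = 71.68 dB SPL.
Σ 10^(L/10) = 2.168e+07 → L_total = 10·log₁₀(2.168e+07) = 73.36 dB SPL.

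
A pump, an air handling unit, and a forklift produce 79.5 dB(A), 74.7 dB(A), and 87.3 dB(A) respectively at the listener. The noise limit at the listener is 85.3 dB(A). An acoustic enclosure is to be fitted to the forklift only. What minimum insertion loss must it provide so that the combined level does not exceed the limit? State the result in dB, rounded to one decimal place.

The untreated sources together contribute 10^(79.5/10) + 10^(74.7/10) = 1.186e+08, i.e. 80.74 dB(A).
The limit corresponds to 10^(85.3/10) = 3.388e+08; subtracting the fixed part leaves 2.202e+08 for the forklift, i.e. 83.43 dB(A).
Required insertion loss = 87.3 − 83.43 = 3.87 dB.

3.9 dB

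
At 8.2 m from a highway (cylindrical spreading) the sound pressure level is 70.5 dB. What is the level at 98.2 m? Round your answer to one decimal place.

For a line source, L₂ = L₁ − 10·log₁₀(r₂/r₁).
L₂ = 70.5 − 10·log₁₀(98.2/8.2) = 70.5 − 10.783 = 59.72 dB.

59.7 dB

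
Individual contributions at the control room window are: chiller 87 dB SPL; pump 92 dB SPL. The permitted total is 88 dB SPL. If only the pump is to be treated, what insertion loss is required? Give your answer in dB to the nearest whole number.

The untreated sources together contribute 10^(87/10) = 5.012e+08, i.e. 87.00 dB SPL.
The limit corresponds to 10^(88/10) = 6.310e+08; subtracting the fixed part leaves 1.298e+08 for the pump, i.e. 81.13 dB SPL.
So the pump must be reduced from 92 to 81.13 dB SPL: IL = 10.87 dB.

11 dB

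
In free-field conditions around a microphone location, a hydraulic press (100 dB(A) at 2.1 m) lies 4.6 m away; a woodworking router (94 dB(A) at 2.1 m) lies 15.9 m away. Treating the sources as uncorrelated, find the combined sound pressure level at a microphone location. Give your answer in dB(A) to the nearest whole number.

First find each source's level at the receiver (point-source: −20·log₁₀(r/r_ref)), then combine on an intensity basis.
hydraulic press: 100 − 20·log₁₀(4.6/2.1) = 100 − 6.81 = 93.19 dB(A).
woodworking router: 94 − 20·log₁₀(15.9/2.1) = 94 − 17.58 = 76.42 dB(A).
Σ 10^(L/10) = 2.128e+09 → L_total = 10·log₁₀(2.128e+09) = 93.28 dB(A).

93 dB(A)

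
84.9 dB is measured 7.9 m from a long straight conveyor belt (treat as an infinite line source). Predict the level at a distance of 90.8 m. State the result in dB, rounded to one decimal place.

Cylindrical spreading from a line source gives a 10·log₁₀(r₂/r₁) drop.
L₂ = 84.9 − 10·log₁₀(90.8/7.9) = 84.9 − 10.605 = 74.30 dB.

74.3 dB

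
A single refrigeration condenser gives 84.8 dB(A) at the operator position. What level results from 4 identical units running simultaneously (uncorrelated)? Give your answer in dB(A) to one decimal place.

90.8 dB(A)

L_total = L₁ + 10·log₁₀ N for N identical incoherent sources.
L_total = 84.8 + 10·log₁₀(4) = 84.8 + 6.021 = 90.82 dB(A).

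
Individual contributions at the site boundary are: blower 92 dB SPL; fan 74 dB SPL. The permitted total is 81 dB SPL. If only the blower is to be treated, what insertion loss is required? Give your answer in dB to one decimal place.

12.0 dB

Everything except the blower sums to 10^(74/10) = 2.512e+07 in linear terms, 74.00 dB SPL.
The limit corresponds to 10^(81/10) = 1.259e+08; subtracting the fixed part leaves 1.008e+08 for the blower, i.e. 80.03 dB SPL.
Required insertion loss = 92 − 80.03 = 11.97 dB.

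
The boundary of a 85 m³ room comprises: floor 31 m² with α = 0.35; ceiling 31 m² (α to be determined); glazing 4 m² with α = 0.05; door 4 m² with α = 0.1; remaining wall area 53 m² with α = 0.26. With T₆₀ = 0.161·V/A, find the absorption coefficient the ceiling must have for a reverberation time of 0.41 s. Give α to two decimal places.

From T₆₀ = 0.161·V/A, the target T₆₀ = 0.41 s needs A = 0.161·85/0.41 = 33.38 m².
Absorption from the other surfaces = 31·0.35 + 4·0.05 + 4·0.1 + 53·0.26 = 25.23 m², so the ceiling must supply 8.15 m² over 31 m².
α = 8.15/31 = 0.263.

0.26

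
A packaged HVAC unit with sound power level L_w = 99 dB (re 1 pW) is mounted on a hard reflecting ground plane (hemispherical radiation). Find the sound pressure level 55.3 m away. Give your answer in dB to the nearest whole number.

Free-field hemispherical radiation: L_p = L_w − 10·log₁₀(2π·r²), r = 55.3 m.
2π·r² = 1.921e+04 m², 10·log₁₀ of that is 42.836 dB.
L_p = 99 − 42.836 = 56.16 dB.

56 dB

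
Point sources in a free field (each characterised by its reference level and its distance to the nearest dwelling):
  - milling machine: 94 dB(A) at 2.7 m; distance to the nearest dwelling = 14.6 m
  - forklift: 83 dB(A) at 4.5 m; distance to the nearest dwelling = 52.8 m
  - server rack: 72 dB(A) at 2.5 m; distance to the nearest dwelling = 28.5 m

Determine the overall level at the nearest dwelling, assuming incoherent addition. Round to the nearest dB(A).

79 dB(A)

First find each source's level at the receiver (point-source: −20·log₁₀(r/r_ref)), then combine on an intensity basis.
milling machine: 94 − 20·log₁₀(14.6/2.7) = 94 − 14.66 = 79.34 dB(A).
forklift: 83 − 20·log₁₀(52.8/4.5) = 83 − 21.39 = 61.61 dB(A).
server rack: 72 − 20·log₁₀(28.5/2.5) = 72 − 21.14 = 50.86 dB(A).
Σ 10^(L/10) = 8.748e+07 → L_total = 10·log₁₀(8.748e+07) = 79.42 dB(A).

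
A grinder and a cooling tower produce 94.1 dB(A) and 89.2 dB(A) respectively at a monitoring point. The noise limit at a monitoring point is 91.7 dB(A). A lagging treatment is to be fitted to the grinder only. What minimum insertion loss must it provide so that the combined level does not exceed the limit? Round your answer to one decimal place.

The untreated sources together contribute 10^(89.2/10) = 8.318e+08, i.e. 89.20 dB(A).
The limit corresponds to 10^(91.7/10) = 1.479e+09; subtracting the fixed part leaves 6.473e+08 for the grinder, i.e. 88.11 dB(A).
Required insertion loss = 94.1 − 88.11 = 5.99 dB.

6.0 dB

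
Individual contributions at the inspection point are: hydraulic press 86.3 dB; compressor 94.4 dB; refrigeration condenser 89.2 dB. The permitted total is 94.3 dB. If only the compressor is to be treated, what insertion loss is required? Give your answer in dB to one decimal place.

Fixed contribution from the other sources: Σ 10^(L/10) = 10^(86.3/10) + 10^(89.2/10) = 1.258e+09 (91.00 dB).
The limit corresponds to 10^(94.3/10) = 2.692e+09; subtracting the fixed part leaves 1.433e+09 for the compressor, i.e. 91.56 dB.
Required insertion loss = 94.4 − 91.56 = 2.84 dB.

2.8 dB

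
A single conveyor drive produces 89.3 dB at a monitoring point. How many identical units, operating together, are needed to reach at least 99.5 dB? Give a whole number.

11

Need L₁ + 10·log₁₀ N ≥ 99.5, i.e. log₁₀ N ≥ 1.02.
N ≥ 10^(10.2/10) = 10.471, so N = 11.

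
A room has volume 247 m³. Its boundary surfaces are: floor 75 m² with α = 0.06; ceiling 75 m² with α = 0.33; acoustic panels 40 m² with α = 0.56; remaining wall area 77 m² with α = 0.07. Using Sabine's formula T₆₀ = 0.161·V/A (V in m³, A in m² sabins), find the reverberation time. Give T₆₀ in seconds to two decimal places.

A = Σ Sᵢαᵢ = 75·0.06 + 75·0.33 + 40·0.56 + 77·0.07 = 57.04 m².
T₆₀ = 0.161 × 247 / 57.04 = 0.697 s.

0.70 s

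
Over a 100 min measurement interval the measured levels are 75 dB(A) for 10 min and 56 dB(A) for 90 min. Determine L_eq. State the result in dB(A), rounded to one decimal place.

L_eq = 10·log₁₀[(1/T)·Σ tᵢ·10^(Lᵢ/10)] with T = 100 min.
Σ tᵢ·10^(Lᵢ/10) = 10·10^(75/10) + 90·10^(56/10) = 3.521e+08.
L_eq = 10·log₁₀(3.521e+08/100) = 65.47 dB(A).

65.5 dB(A)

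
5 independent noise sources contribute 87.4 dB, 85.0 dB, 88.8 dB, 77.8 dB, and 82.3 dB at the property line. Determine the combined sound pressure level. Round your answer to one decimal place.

For uncorrelated sources the intensities add, so convert each level to linear form, sum, and take 10·log₁₀ of the total.
Σ 10^(L/10) = 10^(87.4/10) + 10^(85.0/10) + 10^(88.8/10) + 10^(77.8/10) + 10^(82.3/10) = 1.854e+09.
L_total = 10·log₁₀(1.854e+09) = 92.68 dB.

92.7 dB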